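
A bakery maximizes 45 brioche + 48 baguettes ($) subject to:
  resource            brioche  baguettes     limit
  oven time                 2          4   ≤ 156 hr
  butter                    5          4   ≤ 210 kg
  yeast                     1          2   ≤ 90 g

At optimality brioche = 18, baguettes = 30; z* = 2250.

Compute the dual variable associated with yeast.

Binding: oven time and butter. Non-binding: yeast (12 unused).
By complementary slackness, y = 0 for the non-binding constraint.
The binding rows give the dual system: 2·y_oven time + 5·y_butter = 45 and 4·y_oven time + 4·y_butter = 48.
This yields shadow prices y_oven time = 5, y_butter = 7.
Shadow price of yeast = 0.

0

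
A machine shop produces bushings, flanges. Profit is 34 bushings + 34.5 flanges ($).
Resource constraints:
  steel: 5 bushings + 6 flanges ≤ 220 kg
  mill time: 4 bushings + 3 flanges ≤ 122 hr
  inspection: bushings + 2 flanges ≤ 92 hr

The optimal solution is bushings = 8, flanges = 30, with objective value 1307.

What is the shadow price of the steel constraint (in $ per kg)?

4

Check each constraint at x*: steel 220/220 (tight); mill time 122/122 (tight); inspection 68/92 (slack 24).
Slack constraints have shadow price 0 (complementary slackness).
From A_Bᵀ y = c: 5·y_steel + 4·y_mill time = 34; 6·y_steel + 3·y_mill time = 34.5.
Solving: y_steel = 4, y_mill time = 3.5.
Shadow price of steel = 4.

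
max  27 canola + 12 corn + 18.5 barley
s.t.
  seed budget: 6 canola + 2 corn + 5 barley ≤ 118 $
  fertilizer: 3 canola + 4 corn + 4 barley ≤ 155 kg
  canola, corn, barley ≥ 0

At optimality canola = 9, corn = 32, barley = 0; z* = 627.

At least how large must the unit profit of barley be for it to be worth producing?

24

Both seed budget and fertilizer are binding at x*.
From A_Bᵀ y = c: 6·y_seed budget + 3·y_fertilizer = 27; 2·y_seed budget + 4·y_fertilizer = 12.
→ y_seed budget = 4 and y_fertilizer = 1.
barley enters the basis when its profit ≥ yᵀa₃ = 4·5 + 1·4 = 24.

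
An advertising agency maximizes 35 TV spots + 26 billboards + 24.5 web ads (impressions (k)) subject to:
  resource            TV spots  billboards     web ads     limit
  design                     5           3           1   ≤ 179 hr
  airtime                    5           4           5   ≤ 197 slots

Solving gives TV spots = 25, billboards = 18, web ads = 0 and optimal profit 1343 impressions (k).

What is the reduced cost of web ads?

-2.5

Both design and airtime are binding at x*.
From A_Bᵀ y = c: 5·y_design + 5·y_airtime = 35; 3·y_design + 4·y_airtime = 26.
Solving: y_design = 2, y_airtime = 5.
Reduced cost of web ads: c₃ − yᵀa₃ = 24.5 − (2·1 + 5·5) = 24.5 − 27 = -2.5.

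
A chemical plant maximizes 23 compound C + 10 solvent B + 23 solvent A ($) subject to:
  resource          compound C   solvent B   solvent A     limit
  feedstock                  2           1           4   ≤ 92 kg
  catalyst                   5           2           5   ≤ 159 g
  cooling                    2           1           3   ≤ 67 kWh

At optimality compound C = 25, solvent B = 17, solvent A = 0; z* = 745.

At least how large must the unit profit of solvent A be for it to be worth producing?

27

Binding: catalyst and cooling. Non-binding: feedstock (25 unused).
Slack constraints have shadow price 0 (complementary slackness).
From A_Bᵀ y = c: 5·y_catalyst + 2·y_cooling = 23; 2·y_catalyst + 1·y_cooling = 10.
Solving: y_catalyst = 3, y_cooling = 4.
solvent A enters the basis when its profit ≥ yᵀa₃ = 3·5 + 4·3 = 27.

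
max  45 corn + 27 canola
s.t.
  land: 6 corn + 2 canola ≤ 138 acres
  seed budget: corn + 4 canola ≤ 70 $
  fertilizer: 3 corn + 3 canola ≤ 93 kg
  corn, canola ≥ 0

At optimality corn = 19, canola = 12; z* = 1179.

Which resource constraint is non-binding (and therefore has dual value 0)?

seed budget

land: 138/138 (binding)
seed budget: 67/70 (slack 3)
fertilizer: 93/93 (binding)
By complementary slackness, a constraint with positive slack has shadow price 0 → seed budget.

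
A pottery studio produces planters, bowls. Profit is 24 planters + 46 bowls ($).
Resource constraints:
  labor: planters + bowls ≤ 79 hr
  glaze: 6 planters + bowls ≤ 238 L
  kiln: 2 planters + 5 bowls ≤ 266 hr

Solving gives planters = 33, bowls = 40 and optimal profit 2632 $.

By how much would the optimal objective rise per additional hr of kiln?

Binding: glaze and kiln. Non-binding: labor (6 unused).
Since labor is not tight, its dual is 0.
The binding rows give the dual system: 6·y_glaze + 2·y_kiln = 24 and 1·y_glaze + 5·y_kiln = 46.
This yields shadow prices y_glaze = 1, y_kiln = 9.
Shadow price of kiln = 9.

9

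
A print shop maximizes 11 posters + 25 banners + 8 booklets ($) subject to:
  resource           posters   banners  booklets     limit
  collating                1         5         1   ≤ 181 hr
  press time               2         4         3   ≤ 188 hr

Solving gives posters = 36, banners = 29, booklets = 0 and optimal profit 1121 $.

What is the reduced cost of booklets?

-8

Check each constraint at x*: collating 181/181 (tight); press time 188/188 (tight).
From A_Bᵀ y = c: 1·y_collating + 2·y_press time = 11; 5·y_collating + 4·y_press time = 25.
→ y_collating = 1 and y_press time = 5.
Reduced cost of booklets: c₃ − yᵀa₃ = 8 − (1·1 + 5·3) = 8 − 16 = -8.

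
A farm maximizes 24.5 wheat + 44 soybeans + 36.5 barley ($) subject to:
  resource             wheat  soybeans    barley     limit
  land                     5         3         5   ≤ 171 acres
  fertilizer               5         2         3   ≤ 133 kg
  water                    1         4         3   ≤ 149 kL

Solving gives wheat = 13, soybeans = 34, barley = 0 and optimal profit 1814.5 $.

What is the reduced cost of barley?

At the optimum: land uses 167 of 171 (slack = 4); fertilizer uses 133 of 133 (binding); water uses 149 of 149 (binding).
By complementary slackness, y = 0 for the non-binding constraint.
Dual feasibility on the basic columns requires 5·y_fertilizer + 1·y_water = 24.5, 2·y_fertilizer + 4·y_water = 44.
→ y_fertilizer = 3 and y_water = 9.5.
Reduced cost of barley: c₃ − yᵀa₃ = 36.5 − (3·3 + 9.5·3) = 36.5 − 37.5 = -1.

-1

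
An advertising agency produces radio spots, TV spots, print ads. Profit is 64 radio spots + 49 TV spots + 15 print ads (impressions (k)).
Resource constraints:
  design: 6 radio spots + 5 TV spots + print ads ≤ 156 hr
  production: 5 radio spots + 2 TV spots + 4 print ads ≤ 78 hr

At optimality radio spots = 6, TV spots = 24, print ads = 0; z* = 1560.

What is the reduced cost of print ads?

-2

Check each constraint at x*: design 156/156 (tight); production 78/78 (tight).
Dual feasibility on the basic columns requires 6·y_design + 5·y_production = 64, 5·y_design + 2·y_production = 49.
This yields shadow prices y_design = 9, y_production = 2.
Reduced cost of print ads: c₃ − yᵀa₃ = 15 − (9·1 + 2·4) = 15 − 17 = -2.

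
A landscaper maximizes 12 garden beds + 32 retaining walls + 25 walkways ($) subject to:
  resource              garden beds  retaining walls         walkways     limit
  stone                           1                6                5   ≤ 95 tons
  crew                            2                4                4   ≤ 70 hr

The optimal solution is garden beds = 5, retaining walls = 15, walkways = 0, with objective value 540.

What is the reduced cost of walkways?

Check each constraint at x*: stone 95/95 (tight); crew 70/70 (tight).
The binding rows give the dual system: 1·y_stone + 2·y_crew = 12 and 6·y_stone + 4·y_crew = 32.
→ y_stone = 2 and y_crew = 5.
Reduced cost of walkways: c₃ − yᵀa₃ = 25 − (2·5 + 5·4) = 25 − 30 = -5.

-5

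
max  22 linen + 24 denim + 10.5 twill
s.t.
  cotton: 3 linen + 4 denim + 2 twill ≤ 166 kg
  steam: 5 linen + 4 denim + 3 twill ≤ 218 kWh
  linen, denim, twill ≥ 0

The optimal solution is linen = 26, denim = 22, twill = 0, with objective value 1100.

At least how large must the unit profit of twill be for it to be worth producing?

Both cotton and steam are binding at x*.
Dual feasibility on the basic columns requires 3·y_cotton + 5·y_steam = 22, 4·y_cotton + 4·y_steam = 24.
This yields shadow prices y_cotton = 4, y_steam = 2.
twill enters the basis when its profit ≥ yᵀa₃ = 4·2 + 2·3 = 14.

14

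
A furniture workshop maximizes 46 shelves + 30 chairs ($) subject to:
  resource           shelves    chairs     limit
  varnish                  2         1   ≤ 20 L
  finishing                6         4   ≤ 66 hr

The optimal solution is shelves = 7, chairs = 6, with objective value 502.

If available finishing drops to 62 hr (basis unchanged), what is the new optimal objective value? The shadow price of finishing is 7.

474

Δb = -4, so new z* = 502 + (7)·(-4) = 502 − 28 = 474.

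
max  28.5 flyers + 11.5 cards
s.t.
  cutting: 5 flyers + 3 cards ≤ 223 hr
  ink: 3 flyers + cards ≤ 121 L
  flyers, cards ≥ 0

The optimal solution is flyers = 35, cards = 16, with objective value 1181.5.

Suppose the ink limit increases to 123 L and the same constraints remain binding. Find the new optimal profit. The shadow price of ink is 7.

Δb = 2, so new z* = 1181.5 + (7)·(2) = 1181.5 + 14 = 1195.5.

1195.5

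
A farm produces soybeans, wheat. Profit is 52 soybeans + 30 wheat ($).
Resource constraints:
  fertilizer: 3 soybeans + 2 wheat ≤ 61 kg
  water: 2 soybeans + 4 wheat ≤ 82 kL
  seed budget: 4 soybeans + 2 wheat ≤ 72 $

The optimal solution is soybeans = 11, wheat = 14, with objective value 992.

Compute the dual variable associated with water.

0

At the optimum: fertilizer uses 61 of 61 (binding); water uses 78 of 82 (slack = 4); seed budget uses 72 of 72 (binding).
Since water is not tight, its dual is 0.
The binding rows give the dual system: 3·y_fertilizer + 4·y_seed budget = 52 and 2·y_fertilizer + 2·y_seed budget = 30.
Solving: y_fertilizer = 8, y_seed budget = 7.
Shadow price of water = 0.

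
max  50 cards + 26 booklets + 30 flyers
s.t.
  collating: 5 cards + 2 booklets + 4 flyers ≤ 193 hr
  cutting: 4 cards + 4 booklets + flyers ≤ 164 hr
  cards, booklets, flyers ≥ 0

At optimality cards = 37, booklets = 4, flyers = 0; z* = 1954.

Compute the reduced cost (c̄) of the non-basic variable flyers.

Check each constraint at x*: collating 193/193 (tight); cutting 164/164 (tight).
Dual feasibility on the basic columns requires 5·y_collating + 4·y_cutting = 50, 2·y_collating + 4·y_cutting = 26.
This yields shadow prices y_collating = 8, y_cutting = 2.5.
Reduced cost of flyers: c₃ − yᵀa₃ = 30 − (8·4 + 2.5·1) = 30 − 34.5 = -4.5.

-4.5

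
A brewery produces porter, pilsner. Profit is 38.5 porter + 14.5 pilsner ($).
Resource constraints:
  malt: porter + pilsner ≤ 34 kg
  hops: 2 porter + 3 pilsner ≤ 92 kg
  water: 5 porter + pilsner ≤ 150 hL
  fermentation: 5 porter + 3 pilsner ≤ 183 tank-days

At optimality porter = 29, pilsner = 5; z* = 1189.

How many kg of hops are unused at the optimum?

hops used = 2·29 + 3·5 = 73; slack = 92 − 73 = 19.

19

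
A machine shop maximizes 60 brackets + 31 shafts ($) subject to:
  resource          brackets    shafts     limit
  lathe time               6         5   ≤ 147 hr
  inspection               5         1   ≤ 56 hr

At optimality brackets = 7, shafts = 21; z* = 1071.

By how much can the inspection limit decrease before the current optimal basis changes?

Binding constraints: lathe time, inspection. The basis is B = [[6,5],[5,1]] with det -19.
Per unit decrease in inspection, x* moves by d = (-0.2632, 0.3158).
The basis stays optimal until brackets reaches 0; allowable decrease = 26.6 hr.

26.6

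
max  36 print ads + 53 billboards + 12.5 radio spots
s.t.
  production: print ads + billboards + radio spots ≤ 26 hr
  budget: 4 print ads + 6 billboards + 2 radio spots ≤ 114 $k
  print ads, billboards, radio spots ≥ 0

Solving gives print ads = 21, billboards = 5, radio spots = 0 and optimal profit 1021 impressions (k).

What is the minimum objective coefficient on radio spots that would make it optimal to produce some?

19

Both production and budget are binding at x*.
Dual feasibility on the basic columns requires 1·y_production + 4·y_budget = 36, 1·y_production + 6·y_budget = 53.
This yields shadow prices y_production = 2, y_budget = 8.5.
radio spots enters the basis when its profit ≥ yᵀa₃ = 2·1 + 8.5·2 = 19.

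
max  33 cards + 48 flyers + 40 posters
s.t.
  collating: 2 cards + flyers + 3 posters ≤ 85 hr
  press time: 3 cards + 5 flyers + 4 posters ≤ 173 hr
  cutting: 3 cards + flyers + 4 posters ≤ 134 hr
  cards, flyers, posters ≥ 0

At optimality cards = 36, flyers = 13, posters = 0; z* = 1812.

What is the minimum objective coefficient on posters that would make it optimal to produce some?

45

Check each constraint at x*: collating 85/85 (tight); press time 173/173 (tight); cutting 121/134 (slack 13).
By complementary slackness, y = 0 for the non-binding constraint.
The binding rows give the dual system: 2·y_collating + 3·y_press time = 33 and 1·y_collating + 5·y_press time = 48.
Solving: y_collating = 3, y_press time = 9.
posters enters the basis when its profit ≥ yᵀa₃ = 3·3 + 9·4 = 45.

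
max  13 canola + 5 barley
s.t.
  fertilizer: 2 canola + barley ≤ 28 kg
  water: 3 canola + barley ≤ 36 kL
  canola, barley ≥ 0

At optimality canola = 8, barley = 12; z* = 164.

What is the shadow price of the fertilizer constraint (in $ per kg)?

Both fertilizer and water are binding at x*.
Dual feasibility on the basic columns requires 2·y_fertilizer + 3·y_water = 13, 1·y_fertilizer + 1·y_water = 5.
→ y_fertilizer = 2 and y_water = 3.
Shadow price of fertilizer = 2.

2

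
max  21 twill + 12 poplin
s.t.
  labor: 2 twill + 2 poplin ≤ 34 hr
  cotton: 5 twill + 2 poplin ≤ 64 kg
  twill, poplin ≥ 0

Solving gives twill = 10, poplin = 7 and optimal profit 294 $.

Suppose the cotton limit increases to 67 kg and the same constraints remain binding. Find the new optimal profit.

Check each constraint at x*: labor 34/34 (tight); cotton 64/64 (tight).
From A_Bᵀ y = c: 2·y_labor + 5·y_cotton = 21; 2·y_labor + 2·y_cotton = 12.
→ y_labor = 3 and y_cotton = 3.
Δz = y_cotton·Δb = 3 × (3) = 9, so new z* = 294 + 9 = 303.

303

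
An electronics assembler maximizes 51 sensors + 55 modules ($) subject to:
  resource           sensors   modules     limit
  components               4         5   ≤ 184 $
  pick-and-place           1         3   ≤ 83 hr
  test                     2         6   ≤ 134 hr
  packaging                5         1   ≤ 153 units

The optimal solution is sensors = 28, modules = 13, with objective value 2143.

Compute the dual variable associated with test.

Binding: test and packaging. Non-binding: components (7 unused), pick-and-place (16 unused).
Since components, pick-and-place are not tight, their duals are 0.
Dual feasibility on the basic columns requires 2·y_test + 5·y_packaging = 51, 6·y_test + 1·y_packaging = 55.
This yields shadow prices y_test = 8, y_packaging = 7.
Shadow price of test = 8.

8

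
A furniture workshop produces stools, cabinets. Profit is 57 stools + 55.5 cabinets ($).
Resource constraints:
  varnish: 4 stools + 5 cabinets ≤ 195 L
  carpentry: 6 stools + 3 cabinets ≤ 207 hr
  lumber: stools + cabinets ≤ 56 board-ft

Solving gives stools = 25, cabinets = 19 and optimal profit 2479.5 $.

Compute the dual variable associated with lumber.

Check each constraint at x*: varnish 195/195 (tight); carpentry 207/207 (tight); lumber 44/56 (slack 12).
Slack constraints have shadow price 0 (complementary slackness).
The binding rows give the dual system: 4·y_varnish + 6·y_carpentry = 57 and 5·y_varnish + 3·y_carpentry = 55.5.
This yields shadow prices y_varnish = 9, y_carpentry = 3.5.
Shadow price of lumber = 0.

0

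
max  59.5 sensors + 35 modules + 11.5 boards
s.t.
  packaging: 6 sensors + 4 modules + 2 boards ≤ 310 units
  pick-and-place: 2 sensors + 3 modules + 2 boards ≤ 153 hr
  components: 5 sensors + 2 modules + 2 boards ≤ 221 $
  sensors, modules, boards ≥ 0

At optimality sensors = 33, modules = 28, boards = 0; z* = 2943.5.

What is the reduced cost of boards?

-9.5

At the optimum: packaging uses 310 of 310 (binding); pick-and-place uses 150 of 153 (slack = 3); components uses 221 of 221 (binding).
By complementary slackness, y = 0 for the non-binding constraint.
From A_Bᵀ y = c: 6·y_packaging + 5·y_components = 59.5; 4·y_packaging + 2·y_components = 35.
Solving: y_packaging = 7, y_components = 3.5.
Reduced cost of boards: c₃ − yᵀa₃ = 11.5 − (7·2 + 3.5·2) = 11.5 − 21 = -9.5.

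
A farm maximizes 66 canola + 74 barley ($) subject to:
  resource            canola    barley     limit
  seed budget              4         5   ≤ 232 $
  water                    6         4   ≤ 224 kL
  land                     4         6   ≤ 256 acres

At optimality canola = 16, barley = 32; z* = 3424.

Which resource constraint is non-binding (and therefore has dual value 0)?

seed budget

seed budget: 224/232 (slack 8)
water: 224/224 (binding)
land: 256/256 (binding)
By complementary slackness, a constraint with positive slack has shadow price 0 → seed budget.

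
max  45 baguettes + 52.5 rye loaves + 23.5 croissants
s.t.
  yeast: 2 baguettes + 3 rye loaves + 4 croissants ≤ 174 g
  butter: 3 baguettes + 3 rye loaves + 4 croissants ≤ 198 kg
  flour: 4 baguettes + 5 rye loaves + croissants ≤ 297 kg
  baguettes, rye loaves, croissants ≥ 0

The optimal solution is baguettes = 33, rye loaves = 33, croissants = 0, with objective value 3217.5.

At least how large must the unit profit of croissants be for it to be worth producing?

At the optimum: yeast uses 165 of 174 (slack = 9); butter uses 198 of 198 (binding); flour uses 297 of 297 (binding).
By complementary slackness, y = 0 for the non-binding constraint.
Dual feasibility on the basic columns requires 3·y_butter + 4·y_flour = 45, 3·y_butter + 5·y_flour = 52.5.
Solving: y_butter = 5, y_flour = 7.5.
croissants enters the basis when its profit ≥ yᵀa₃ = 5·4 + 7.5·1 = 27.5.

27.5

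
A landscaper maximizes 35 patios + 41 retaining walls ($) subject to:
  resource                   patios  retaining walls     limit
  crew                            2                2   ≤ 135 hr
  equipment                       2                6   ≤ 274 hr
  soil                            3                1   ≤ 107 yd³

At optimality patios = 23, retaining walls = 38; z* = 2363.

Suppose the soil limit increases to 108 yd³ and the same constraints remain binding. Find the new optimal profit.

Check each constraint at x*: crew 122/135 (slack 13); equipment 274/274 (tight); soil 107/107 (tight).
By complementary slackness, y = 0 for the non-binding constraint.
Dual feasibility on the basic columns requires 2·y_equipment + 3·y_soil = 35, 6·y_equipment + 1·y_soil = 41.
Solving: y_equipment = 5.5, y_soil = 8.
Δz = y_soil·Δb = 8 × (1) = 8, so new z* = 2363 + 8 = 2371.

2371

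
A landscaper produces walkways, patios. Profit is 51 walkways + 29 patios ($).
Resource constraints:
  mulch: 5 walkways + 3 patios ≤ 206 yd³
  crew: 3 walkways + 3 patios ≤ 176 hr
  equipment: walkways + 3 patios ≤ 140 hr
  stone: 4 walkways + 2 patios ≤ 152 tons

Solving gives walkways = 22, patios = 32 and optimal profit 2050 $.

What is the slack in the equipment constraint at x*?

equipment used = 1·22 + 3·32 = 118; slack = 140 − 118 = 22.

22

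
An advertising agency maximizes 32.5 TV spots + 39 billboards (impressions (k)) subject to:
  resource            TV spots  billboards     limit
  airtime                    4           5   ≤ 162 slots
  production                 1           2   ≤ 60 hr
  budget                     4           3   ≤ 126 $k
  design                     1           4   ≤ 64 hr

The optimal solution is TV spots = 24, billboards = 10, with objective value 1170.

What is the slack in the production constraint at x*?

16

production used = 1·24 + 2·10 = 44; slack = 60 − 44 = 16.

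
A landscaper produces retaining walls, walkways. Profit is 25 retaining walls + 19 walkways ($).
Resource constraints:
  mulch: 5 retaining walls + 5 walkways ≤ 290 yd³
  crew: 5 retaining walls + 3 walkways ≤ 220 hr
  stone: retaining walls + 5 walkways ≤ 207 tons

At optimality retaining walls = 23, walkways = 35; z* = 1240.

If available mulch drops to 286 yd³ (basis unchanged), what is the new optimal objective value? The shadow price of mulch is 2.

1232

Δb = -4, so new z* = 1240 + (2)·(-4) = 1240 − 8 = 1232.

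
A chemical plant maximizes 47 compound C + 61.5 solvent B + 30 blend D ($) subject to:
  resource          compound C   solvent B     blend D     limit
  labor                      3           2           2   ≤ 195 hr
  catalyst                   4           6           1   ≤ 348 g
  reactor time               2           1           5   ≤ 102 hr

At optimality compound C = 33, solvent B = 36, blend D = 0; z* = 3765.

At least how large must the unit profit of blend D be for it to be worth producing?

32

At the optimum: labor uses 171 of 195 (slack = 24); catalyst uses 348 of 348 (binding); reactor time uses 102 of 102 (binding).
By complementary slackness, y = 0 for the non-binding constraint.
The binding rows give the dual system: 4·y_catalyst + 2·y_reactor time = 47 and 6·y_catalyst + 1·y_reactor time = 61.5.
→ y_catalyst = 9.5 and y_reactor time = 4.5.
blend D enters the basis when its profit ≥ yᵀa₃ = 9.5·1 + 4.5·5 = 32.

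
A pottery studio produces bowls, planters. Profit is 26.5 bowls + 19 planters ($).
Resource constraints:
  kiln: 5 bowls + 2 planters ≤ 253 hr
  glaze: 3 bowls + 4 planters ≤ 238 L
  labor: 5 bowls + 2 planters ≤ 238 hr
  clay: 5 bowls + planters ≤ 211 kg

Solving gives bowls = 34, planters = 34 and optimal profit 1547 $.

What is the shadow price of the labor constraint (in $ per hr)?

3.5

At the optimum: kiln uses 238 of 253 (slack = 15); glaze uses 238 of 238 (binding); labor uses 238 of 238 (binding); clay uses 204 of 211 (slack = 7).
By complementary slackness, y = 0 for the non-binding constraints.
The binding rows give the dual system: 3·y_glaze + 5·y_labor = 26.5 and 4·y_glaze + 2·y_labor = 19.
Solving: y_glaze = 3, y_labor = 3.5.
Shadow price of labor = 3.5.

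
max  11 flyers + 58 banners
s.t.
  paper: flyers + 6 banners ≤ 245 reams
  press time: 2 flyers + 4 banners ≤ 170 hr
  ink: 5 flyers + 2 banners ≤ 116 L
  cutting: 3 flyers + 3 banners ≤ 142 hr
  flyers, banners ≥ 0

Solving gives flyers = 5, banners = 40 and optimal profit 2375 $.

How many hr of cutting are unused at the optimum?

7

cutting used = 3·5 + 3·40 = 135; slack = 142 − 135 = 7.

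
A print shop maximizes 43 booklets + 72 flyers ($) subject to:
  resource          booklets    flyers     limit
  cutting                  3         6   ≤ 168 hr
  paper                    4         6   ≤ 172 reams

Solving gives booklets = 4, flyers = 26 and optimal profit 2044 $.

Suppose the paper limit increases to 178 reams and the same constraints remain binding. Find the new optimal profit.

At the optimum: cutting uses 168 of 168 (binding); paper uses 172 of 172 (binding).
Dual feasibility on the basic columns requires 3·y_cutting + 4·y_paper = 43, 6·y_cutting + 6·y_paper = 72.
Solving: y_cutting = 5, y_paper = 7.
Δz = y_paper·Δb = 7 × (6) = 42, so new z* = 2044 + 42 = 2086.

2086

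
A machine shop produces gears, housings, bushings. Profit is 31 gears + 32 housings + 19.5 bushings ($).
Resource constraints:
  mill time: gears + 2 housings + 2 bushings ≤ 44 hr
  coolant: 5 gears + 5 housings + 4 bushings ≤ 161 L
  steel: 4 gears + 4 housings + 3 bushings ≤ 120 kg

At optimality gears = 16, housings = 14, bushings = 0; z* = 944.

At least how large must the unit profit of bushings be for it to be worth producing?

Binding: mill time and steel. Non-binding: coolant (11 unused).
Slack constraints have shadow price 0 (complementary slackness).
Dual feasibility on the basic columns requires 1·y_mill time + 4·y_steel = 31, 2·y_mill time + 4·y_steel = 32.
Solving: y_mill time = 1, y_steel = 7.5.
bushings enters the basis when its profit ≥ yᵀa₃ = 1·2 + 7.5·3 = 24.5.

24.5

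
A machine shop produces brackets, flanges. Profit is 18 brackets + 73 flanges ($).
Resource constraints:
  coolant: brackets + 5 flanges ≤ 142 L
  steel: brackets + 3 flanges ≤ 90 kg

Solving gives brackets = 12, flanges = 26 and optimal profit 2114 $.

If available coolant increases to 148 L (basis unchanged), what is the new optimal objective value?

2171

Check each constraint at x*: coolant 142/142 (tight); steel 90/90 (tight).
From A_Bᵀ y = c: 1·y_coolant + 1·y_steel = 18; 5·y_coolant + 3·y_steel = 73.
This yields shadow prices y_coolant = 9.5, y_steel = 8.5.
Δz = y_coolant·Δb = 9.5 × (6) = 57, so new z* = 2114 + 57 = 2171.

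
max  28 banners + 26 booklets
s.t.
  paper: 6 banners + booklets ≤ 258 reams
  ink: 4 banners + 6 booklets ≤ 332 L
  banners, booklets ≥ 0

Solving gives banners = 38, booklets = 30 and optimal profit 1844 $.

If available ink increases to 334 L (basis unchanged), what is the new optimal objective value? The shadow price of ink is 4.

1852

Δb = 2, so new z* = 1844 + (4)·(2) = 1844 + 8 = 1852.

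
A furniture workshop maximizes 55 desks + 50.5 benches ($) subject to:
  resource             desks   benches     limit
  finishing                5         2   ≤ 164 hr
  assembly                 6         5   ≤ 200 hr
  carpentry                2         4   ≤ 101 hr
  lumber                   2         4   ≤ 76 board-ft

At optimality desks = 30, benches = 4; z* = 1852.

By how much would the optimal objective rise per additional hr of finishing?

0

Check each constraint at x*: finishing 158/164 (slack 6); assembly 200/200 (tight); carpentry 76/101 (slack 25); lumber 76/76 (tight).
Slack constraints have shadow price 0 (complementary slackness).
Dual feasibility on the basic columns requires 6·y_assembly + 2·y_lumber = 55, 5·y_assembly + 4·y_lumber = 50.5.
→ y_assembly = 8.5 and y_lumber = 2.
Shadow price of finishing = 0.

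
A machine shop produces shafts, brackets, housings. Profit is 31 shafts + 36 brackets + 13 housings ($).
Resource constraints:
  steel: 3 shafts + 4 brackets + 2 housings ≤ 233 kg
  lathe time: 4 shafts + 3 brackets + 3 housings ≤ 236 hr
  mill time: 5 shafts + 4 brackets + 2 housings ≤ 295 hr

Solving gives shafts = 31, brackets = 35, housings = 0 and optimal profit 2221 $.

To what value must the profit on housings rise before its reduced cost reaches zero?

Check each constraint at x*: steel 233/233 (tight); lathe time 229/236 (slack 7); mill time 295/295 (tight).
Since lathe time is not tight, its dual is 0.
The binding rows give the dual system: 3·y_steel + 5·y_mill time = 31 and 4·y_steel + 4·y_mill time = 36.
Solving: y_steel = 7, y_mill time = 2.
housings enters the basis when its profit ≥ yᵀa₃ = 7·2 + 2·2 = 18.

18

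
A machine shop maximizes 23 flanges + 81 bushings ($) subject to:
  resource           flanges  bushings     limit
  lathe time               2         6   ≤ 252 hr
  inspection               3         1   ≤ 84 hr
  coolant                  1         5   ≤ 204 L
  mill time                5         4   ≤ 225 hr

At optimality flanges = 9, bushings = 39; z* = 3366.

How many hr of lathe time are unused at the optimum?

lathe time used = 2·9 + 6·39 = 252; slack = 252 − 252 = 0.

0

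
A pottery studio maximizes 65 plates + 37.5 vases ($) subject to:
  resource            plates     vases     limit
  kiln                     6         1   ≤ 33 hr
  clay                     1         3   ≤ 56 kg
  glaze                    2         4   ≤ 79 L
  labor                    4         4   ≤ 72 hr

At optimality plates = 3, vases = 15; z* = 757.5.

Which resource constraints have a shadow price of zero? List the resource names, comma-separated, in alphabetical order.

clay, glaze

kiln: 33/33 (binding)
clay: 48/56 (slack 8)
glaze: 66/79 (slack 13)
labor: 72/72 (binding)
By complementary slackness, a constraint with positive slack has shadow price 0 → clay, glaze.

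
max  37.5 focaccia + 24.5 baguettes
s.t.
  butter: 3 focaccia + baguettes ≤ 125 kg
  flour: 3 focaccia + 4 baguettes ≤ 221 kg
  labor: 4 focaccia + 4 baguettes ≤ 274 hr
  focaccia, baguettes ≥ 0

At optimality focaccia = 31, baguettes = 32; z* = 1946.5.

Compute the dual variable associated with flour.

4

Check each constraint at x*: butter 125/125 (tight); flour 221/221 (tight); labor 252/274 (slack 22).
By complementary slackness, y = 0 for the non-binding constraint.
The binding rows give the dual system: 3·y_butter + 3·y_flour = 37.5 and 1·y_butter + 4·y_flour = 24.5.
Solving: y_butter = 8.5, y_flour = 4.
Shadow price of flour = 4.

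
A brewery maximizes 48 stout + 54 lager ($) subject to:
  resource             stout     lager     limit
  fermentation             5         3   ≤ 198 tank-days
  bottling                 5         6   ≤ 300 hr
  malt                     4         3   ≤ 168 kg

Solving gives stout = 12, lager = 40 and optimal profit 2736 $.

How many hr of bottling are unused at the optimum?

0

bottling used = 5·12 + 6·40 = 300; slack = 300 − 300 = 0.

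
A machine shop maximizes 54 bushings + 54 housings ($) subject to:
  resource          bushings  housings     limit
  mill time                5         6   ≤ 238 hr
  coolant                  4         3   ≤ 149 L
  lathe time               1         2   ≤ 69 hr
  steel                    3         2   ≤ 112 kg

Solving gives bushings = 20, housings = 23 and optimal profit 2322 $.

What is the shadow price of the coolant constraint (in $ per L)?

Check each constraint at x*: mill time 238/238 (tight); coolant 149/149 (tight); lathe time 66/69 (slack 3); steel 106/112 (slack 6).
By complementary slackness, y = 0 for the non-binding constraints.
The binding rows give the dual system: 5·y_mill time + 4·y_coolant = 54 and 6·y_mill time + 3·y_coolant = 54.
Solving: y_mill time = 6, y_coolant = 6.
Shadow price of coolant = 6.

6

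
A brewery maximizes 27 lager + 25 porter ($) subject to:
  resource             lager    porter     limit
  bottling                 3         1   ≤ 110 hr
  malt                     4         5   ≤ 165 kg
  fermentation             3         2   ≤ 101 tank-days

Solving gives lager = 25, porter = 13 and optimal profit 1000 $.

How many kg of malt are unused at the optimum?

0

malt used = 4·25 + 5·13 = 165; slack = 165 − 165 = 0.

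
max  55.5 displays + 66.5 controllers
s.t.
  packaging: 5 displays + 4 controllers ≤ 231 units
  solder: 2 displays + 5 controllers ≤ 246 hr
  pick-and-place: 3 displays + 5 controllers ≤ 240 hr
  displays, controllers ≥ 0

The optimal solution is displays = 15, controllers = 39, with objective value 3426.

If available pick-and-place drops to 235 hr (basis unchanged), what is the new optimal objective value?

3383.5

Binding: packaging and pick-and-place. Non-binding: solder (21 unused).
Slack constraints have shadow price 0 (complementary slackness).
The binding rows give the dual system: 5·y_packaging + 3·y_pick-and-place = 55.5 and 4·y_packaging + 5·y_pick-and-place = 66.5.
This yields shadow prices y_packaging = 6, y_pick-and-place = 8.5.
Δz = y_pick-and-place·Δb = 8.5 × (-5) = -42.5, so new z* = 3426 − 42.5 = 3383.5.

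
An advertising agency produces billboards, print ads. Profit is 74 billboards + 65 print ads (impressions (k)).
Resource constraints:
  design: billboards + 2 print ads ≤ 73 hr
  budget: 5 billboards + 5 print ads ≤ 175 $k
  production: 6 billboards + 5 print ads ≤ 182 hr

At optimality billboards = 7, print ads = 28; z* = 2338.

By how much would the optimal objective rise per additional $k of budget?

4

At the optimum: design uses 63 of 73 (slack = 10); budget uses 175 of 175 (binding); production uses 182 of 182 (binding).
By complementary slackness, y = 0 for the non-binding constraint.
Dual feasibility on the basic columns requires 5·y_budget + 6·y_production = 74, 5·y_budget + 5·y_production = 65.
Solving: y_budget = 4, y_production = 9.
Shadow price of budget = 4.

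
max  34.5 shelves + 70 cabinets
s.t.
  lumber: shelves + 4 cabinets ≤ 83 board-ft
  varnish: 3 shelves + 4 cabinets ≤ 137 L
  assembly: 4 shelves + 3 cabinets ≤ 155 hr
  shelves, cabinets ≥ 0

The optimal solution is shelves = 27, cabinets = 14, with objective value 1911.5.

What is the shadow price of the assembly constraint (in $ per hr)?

0

Binding: lumber and varnish. Non-binding: assembly (5 unused).
Since assembly is not tight, its dual is 0.
Dual feasibility on the basic columns requires 1·y_lumber + 3·y_varnish = 34.5, 4·y_lumber + 4·y_varnish = 70.
This yields shadow prices y_lumber = 9, y_varnish = 8.5.
Shadow price of assembly = 0.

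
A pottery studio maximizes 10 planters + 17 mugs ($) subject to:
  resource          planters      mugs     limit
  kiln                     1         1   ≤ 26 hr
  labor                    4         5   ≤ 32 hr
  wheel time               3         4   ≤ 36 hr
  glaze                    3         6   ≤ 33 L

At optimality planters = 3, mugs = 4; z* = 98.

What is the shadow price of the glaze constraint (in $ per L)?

Binding: labor and glaze. Non-binding: kiln (19 unused), wheel time (11 unused).
By complementary slackness, y = 0 for the non-binding constraints.
Dual feasibility on the basic columns requires 4·y_labor + 3·y_glaze = 10, 5·y_labor + 6·y_glaze = 17.
Solving: y_labor = 1, y_glaze = 2.
Shadow price of glaze = 2.

2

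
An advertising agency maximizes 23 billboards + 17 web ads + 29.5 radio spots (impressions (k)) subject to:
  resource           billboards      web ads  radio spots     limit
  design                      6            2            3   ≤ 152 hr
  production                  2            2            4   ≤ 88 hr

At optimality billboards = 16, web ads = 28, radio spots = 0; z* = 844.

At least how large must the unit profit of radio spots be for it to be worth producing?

32.5

Both design and production are binding at x*.
The binding rows give the dual system: 6·y_design + 2·y_production = 23 and 2·y_design + 2·y_production = 17.
Solving: y_design = 1.5, y_production = 7.
radio spots enters the basis when its profit ≥ yᵀa₃ = 1.5·3 + 7·4 = 32.5.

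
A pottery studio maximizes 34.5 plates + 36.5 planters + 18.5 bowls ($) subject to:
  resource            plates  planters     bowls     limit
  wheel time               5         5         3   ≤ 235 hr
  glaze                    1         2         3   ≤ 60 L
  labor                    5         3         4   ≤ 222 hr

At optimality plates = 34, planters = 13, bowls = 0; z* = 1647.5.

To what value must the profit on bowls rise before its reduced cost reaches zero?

Check each constraint at x*: wheel time 235/235 (tight); glaze 60/60 (tight); labor 209/222 (slack 13).
By complementary slackness, y = 0 for the non-binding constraint.
The binding rows give the dual system: 5·y_wheel time + 1·y_glaze = 34.5 and 5·y_wheel time + 2·y_glaze = 36.5.
This yields shadow prices y_wheel time = 6.5, y_glaze = 2.
bowls enters the basis when its profit ≥ yᵀa₃ = 6.5·3 + 2·3 = 25.5.

25.5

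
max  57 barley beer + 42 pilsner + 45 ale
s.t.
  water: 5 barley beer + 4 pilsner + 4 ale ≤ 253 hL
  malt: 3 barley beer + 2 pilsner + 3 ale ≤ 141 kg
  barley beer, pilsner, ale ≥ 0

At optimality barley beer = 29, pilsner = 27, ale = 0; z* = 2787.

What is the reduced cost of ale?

Both water and malt are binding at x*.
Dual feasibility on the basic columns requires 5·y_water + 3·y_malt = 57, 4·y_water + 2·y_malt = 42.
This yields shadow prices y_water = 6, y_malt = 9.
Reduced cost of ale: c₃ − yᵀa₃ = 45 − (6·4 + 9·3) = 45 − 51 = -6.

-6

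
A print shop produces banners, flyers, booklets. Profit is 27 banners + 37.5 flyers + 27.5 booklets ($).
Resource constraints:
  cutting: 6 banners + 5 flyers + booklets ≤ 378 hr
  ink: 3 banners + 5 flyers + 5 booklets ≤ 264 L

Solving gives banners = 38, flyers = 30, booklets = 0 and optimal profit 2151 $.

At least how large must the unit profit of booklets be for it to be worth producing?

31.5

Both cutting and ink are binding at x*.
Dual feasibility on the basic columns requires 6·y_cutting + 3·y_ink = 27, 5·y_cutting + 5·y_ink = 37.5.
Solving: y_cutting = 1.5, y_ink = 6.
booklets enters the basis when its profit ≥ yᵀa₃ = 1.5·1 + 6·5 = 31.5.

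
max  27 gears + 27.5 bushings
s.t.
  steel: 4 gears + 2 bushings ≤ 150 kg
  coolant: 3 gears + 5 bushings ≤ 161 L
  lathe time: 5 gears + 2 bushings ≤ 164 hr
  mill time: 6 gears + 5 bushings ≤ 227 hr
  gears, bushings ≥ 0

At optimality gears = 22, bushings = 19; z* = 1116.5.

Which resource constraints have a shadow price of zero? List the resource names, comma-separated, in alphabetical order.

steel: 126/150 (slack 24)
coolant: 161/161 (binding)
lathe time: 148/164 (slack 16)
mill time: 227/227 (binding)
By complementary slackness, a constraint with positive slack has shadow price 0 → lathe time, steel.

lathe time, steel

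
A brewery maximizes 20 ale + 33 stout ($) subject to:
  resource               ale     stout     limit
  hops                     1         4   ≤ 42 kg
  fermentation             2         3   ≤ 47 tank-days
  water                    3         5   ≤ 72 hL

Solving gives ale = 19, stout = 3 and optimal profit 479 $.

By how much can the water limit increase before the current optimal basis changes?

Binding constraints: fermentation, water. The basis is B = [[2,3],[3,5]] with det 1.
Per unit increase in water, x* moves by d = (-3, 2).
The basis stays optimal until hops becomes binding; allowable increase = 2.2 hL.

2.2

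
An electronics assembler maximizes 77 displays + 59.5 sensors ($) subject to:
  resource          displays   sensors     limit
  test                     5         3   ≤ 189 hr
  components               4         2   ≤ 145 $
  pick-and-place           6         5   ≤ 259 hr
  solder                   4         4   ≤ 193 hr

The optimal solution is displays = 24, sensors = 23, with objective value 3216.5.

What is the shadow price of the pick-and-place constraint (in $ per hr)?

Check each constraint at x*: test 189/189 (tight); components 142/145 (slack 3); pick-and-place 259/259 (tight); solder 188/193 (slack 5).
By complementary slackness, y = 0 for the non-binding constraints.
The binding rows give the dual system: 5·y_test + 6·y_pick-and-place = 77 and 3·y_test + 5·y_pick-and-place = 59.5.
Solving: y_test = 4, y_pick-and-place = 9.5.
Shadow price of pick-and-place = 9.5.

9.5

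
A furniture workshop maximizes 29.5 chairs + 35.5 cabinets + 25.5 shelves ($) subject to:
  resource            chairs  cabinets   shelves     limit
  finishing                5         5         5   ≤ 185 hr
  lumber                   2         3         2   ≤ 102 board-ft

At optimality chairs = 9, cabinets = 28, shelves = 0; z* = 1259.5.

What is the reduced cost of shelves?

At the optimum: finishing uses 185 of 185 (binding); lumber uses 102 of 102 (binding).
Dual feasibility on the basic columns requires 5·y_finishing + 2·y_lumber = 29.5, 5·y_finishing + 3·y_lumber = 35.5.
→ y_finishing = 3.5 and y_lumber = 6.
Reduced cost of shelves: c₃ − yᵀa₃ = 25.5 − (3.5·5 + 6·2) = 25.5 − 29.5 = -4.

-4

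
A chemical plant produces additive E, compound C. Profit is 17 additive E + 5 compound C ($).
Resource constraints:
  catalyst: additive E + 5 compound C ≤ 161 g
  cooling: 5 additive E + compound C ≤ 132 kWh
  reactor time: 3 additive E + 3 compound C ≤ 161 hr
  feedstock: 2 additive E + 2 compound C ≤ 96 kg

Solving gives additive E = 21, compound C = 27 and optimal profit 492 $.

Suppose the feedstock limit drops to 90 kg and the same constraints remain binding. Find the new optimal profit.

Binding: cooling and feedstock. Non-binding: catalyst (5 unused), reactor time (17 unused).
Slack constraints have shadow price 0 (complementary slackness).
Dual feasibility on the basic columns requires 5·y_cooling + 2·y_feedstock = 17, 1·y_cooling + 2·y_feedstock = 5.
This yields shadow prices y_cooling = 3, y_feedstock = 1.
Δz = y_feedstock·Δb = 1 × (-6) = -6, so new z* = 492 − 6 = 486.

486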